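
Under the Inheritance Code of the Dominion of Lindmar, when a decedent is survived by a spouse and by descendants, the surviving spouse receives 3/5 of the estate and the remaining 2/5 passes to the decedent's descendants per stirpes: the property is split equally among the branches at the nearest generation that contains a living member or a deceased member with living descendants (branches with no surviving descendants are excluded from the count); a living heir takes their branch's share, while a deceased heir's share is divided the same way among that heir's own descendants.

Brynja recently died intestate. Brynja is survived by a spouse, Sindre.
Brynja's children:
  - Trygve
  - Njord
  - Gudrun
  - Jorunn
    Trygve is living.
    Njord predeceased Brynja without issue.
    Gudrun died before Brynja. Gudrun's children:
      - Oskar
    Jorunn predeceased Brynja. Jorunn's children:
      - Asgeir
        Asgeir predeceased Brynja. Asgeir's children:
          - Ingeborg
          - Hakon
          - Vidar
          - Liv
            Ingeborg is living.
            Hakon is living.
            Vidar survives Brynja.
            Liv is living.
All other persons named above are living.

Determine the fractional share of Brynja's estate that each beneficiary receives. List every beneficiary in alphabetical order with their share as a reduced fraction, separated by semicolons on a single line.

Sindre, as surviving spouse, takes 3/5.
The remaining 2/5 passes to Brynja's descendants per stirpes.
Njord left no surviving issue, so that branch lapses and is disregarded.
The 2/5 is divided into 3 equal shares of 2/15 among Trygve, Gudrun, Jorunn.
Trygve is living and takes 2/15.
Gudrun predeceased; the 2/15 allotted to Gudrun's branch passes to Gudrun's issue by representation.
Oskar is the sole taker at this level and receives the full 2/15.
Jorunn predeceased; the 2/15 allotted to Jorunn's branch passes to Jorunn's issue by representation.
Asgeir's line is the sole branch at this level, so the full 2/15 passes to Asgeir's issue by representation.
The 2/15 is divided into 4 equal shares of 1/30 among Ingeborg, Hakon, Vidar, Liv.
Ingeborg is living and takes 1/30.
Hakon is living and takes 1/30.
Vidar is living and takes 1/30.
Liv is living and takes 1/30.

Hakon 1/30; Ingeborg 1/30; Liv 1/30; Oskar 2/15; Sindre 3/5; Trygve 2/15; Vidar 1/30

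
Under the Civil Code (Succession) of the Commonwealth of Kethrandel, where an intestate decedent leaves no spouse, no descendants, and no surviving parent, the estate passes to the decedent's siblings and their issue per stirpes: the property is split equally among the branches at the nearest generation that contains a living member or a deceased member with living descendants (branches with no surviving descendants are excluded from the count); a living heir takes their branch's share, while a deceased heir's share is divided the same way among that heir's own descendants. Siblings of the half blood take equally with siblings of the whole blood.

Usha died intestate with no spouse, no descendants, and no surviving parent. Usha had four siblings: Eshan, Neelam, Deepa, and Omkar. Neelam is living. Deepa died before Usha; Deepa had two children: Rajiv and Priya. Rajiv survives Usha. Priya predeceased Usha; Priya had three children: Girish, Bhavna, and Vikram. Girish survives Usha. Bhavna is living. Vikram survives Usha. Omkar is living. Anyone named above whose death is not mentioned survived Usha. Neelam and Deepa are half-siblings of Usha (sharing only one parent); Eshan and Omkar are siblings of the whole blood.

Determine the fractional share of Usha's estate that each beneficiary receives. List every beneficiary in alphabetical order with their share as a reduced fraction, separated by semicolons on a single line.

No spouse, descendants, or parent survives, so the estate passes to Usha's siblings per stirpes.
Half-blood and whole-blood siblings take equally under the stated rule.
The estate is divided into 4 equal shares of 1/4 among Eshan, Neelam, Deepa, Omkar.
Eshan is living and takes 1/4.
Neelam is living and takes 1/4.
Deepa predeceased; the 1/4 allotted to Deepa's branch passes to Deepa's issue by representation.
The 1/4 is divided into 2 equal shares of 1/8 among Rajiv, Priya.
Rajiv is living and takes 1/8.
Priya predeceased; the 1/8 allotted to Priya's branch passes to Priya's issue by representation.
The 1/8 is divided into 3 equal shares of 1/24 among Girish, Bhavna, Vikram.
Girish is living and takes 1/24.
Bhavna is living and takes 1/24.
Vikram is living and takes 1/24.
Omkar is living and takes 1/4.

Bhavna 1/24; Eshan 1/4; Girish 1/24; Neelam 1/4; Omkar 1/4; Rajiv 1/8; Vikram 1/24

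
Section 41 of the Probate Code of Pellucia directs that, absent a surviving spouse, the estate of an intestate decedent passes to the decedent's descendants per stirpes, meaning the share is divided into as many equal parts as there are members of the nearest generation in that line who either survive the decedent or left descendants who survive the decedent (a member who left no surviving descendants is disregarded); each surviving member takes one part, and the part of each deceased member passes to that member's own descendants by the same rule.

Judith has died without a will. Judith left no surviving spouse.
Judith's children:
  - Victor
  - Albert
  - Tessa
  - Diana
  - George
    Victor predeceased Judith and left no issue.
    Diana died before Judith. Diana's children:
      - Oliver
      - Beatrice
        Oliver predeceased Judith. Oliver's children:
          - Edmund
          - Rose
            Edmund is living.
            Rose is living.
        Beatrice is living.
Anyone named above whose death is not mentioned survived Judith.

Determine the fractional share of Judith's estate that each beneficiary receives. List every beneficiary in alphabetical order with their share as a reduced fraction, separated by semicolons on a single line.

There is no surviving spouse, so the entire estate passes to Judith's descendants per stirpes.
Victor left no surviving issue, so that branch lapses and is disregarded.
The estate is divided into 4 equal shares of 1/4 among Albert, Tessa, Diana, George.
Albert is living and takes 1/4.
Tessa is living and takes 1/4.
Diana predeceased; the 1/4 allotted to Diana's branch passes to Diana's issue by representation.
The 1/4 is divided into 2 equal shares of 1/8 among Oliver, Beatrice.
Oliver predeceased; the 1/8 allotted to Oliver's branch passes to Oliver's issue by representation.
The 1/8 is divided into 2 equal shares of 1/16 among Edmund, Rose.
Edmund is living and takes 1/16.
Rose is living and takes 1/16.
Beatrice is living and takes 1/8.
George is living and takes 1/4.

Albert 1/4; Beatrice 1/8; Edmund 1/16; George 1/4; Rose 1/16; Tessa 1/4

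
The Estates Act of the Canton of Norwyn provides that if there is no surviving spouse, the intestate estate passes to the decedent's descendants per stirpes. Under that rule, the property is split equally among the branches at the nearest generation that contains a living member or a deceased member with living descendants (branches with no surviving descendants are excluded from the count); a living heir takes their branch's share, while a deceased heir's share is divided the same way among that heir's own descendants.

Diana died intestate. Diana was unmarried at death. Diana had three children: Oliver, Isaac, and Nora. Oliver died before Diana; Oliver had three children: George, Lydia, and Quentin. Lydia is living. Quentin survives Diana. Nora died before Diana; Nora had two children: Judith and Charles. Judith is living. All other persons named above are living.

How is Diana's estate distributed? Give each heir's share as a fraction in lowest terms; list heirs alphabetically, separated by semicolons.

There is no surviving spouse, so the entire estate passes to Diana's descendants per stirpes.
The estate is divided into 3 equal shares of 1/3 among Oliver, Isaac, Nora.
Oliver predeceased; the 1/3 allotted to Oliver's branch passes to Oliver's issue by representation.
The 1/3 is divided into 3 equal shares of 1/9 among George, Lydia, Quentin.
George is living and takes 1/9.
Lydia is living and takes 1/9.
Quentin is living and takes 1/9.
Isaac is living and takes 1/3.
Nora predeceased; the 1/3 allotted to Nora's branch passes to Nora's issue by representation.
The 1/3 is divided into 2 equal shares of 1/6 among Judith, Charles.
Judith is living and takes 1/6.
Charles is living and takes 1/6.

Charles 1/6; George 1/9; Isaac 1/3; Judith 1/6; Lydia 1/9; Quentin 1/9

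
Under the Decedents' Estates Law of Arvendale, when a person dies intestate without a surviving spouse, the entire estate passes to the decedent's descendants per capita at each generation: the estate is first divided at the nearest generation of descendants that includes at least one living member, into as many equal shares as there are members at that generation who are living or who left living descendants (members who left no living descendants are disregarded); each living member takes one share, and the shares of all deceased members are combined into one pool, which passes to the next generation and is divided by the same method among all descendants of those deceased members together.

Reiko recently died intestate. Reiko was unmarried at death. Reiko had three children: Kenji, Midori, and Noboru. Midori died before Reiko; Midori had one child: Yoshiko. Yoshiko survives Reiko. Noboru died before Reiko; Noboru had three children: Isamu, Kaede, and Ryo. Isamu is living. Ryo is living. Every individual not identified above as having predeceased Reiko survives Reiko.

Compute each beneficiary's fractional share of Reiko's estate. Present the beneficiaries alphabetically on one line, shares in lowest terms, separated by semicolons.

Isamu 1/6; Kaede 1/6; Kenji 1/3; Ryo 1/6; Yoshiko 1/6

There is no surviving spouse, so the entire estate passes to Reiko's descendants per capita at each generation.
At generation 1 (Kenji, Midori, Noboru) there are 3 shares of (1)/3 = 1/3 each.
Living: Kenji — each takes 1/3.
Deceased: Midori and Noboru. Their combined 2/3 is pooled and carried to generation 2.
At generation 2 (Yoshiko, Isamu, Kaede, Ryo) there are 4 shares of (2/3)/4 = 1/6 each.
Living: Yoshiko, Isamu, Kaede, and Ryo — each takes 1/6.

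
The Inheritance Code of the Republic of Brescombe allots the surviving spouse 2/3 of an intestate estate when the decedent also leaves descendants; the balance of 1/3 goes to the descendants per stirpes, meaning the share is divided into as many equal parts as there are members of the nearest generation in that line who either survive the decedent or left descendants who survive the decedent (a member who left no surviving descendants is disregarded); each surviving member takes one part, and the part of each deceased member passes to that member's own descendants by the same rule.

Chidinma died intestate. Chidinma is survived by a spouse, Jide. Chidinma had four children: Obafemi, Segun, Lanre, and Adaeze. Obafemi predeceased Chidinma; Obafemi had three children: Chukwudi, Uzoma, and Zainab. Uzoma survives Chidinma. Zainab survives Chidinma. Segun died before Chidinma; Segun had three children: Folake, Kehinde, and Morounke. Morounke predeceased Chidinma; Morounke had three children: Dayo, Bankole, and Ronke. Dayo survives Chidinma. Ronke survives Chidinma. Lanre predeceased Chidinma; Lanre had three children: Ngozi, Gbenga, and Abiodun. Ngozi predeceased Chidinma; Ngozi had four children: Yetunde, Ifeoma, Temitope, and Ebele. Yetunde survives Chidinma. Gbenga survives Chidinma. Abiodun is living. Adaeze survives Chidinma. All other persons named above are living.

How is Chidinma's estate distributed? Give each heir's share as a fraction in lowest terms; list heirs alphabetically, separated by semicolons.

Abiodun 1/36; Adaeze 1/12; Bankole 1/108; Chukwudi 1/36; Dayo 1/108; Ebele 1/144; Folake 1/36; Gbenga 1/36; Ifeoma 1/144; Jide 2/3; Kehinde 1/36; Ronke 1/108; Temitope 1/144; Uzoma 1/36; Yetunde 1/144; Zainab 1/36

Jide, as surviving spouse, takes 2/3.
The remaining 1/3 passes to Chidinma's descendants per stirpes.
The 1/3 is divided into 4 equal shares of 1/12 among Obafemi, Segun, Lanre, Adaeze.
Obafemi predeceased; the 1/12 allotted to Obafemi's branch passes to Obafemi's issue by representation.
The 1/12 is divided into 3 equal shares of 1/36 among Chukwudi, Uzoma, Zainab.
Chukwudi is living and takes 1/36.
Uzoma is living and takes 1/36.
Zainab is living and takes 1/36.
Segun predeceased; the 1/12 allotted to Segun's branch passes to Segun's issue by representation.
The 1/12 is divided into 3 equal shares of 1/36 among Folake, Kehinde, Morounke.
Folake is living and takes 1/36.
Kehinde is living and takes 1/36.
Morounke predeceased; the 1/36 allotted to Morounke's branch passes to Morounke's issue by representation.
The 1/36 is divided into 3 equal shares of 1/108 among Dayo, Bankole, Ronke.
Dayo is living and takes 1/108.
Bankole is living and takes 1/108.
Ronke is living and takes 1/108.
Lanre predeceased; the 1/12 allotted to Lanre's branch passes to Lanre's issue by representation.
The 1/12 is divided into 3 equal shares of 1/36 among Ngozi, Gbenga, Abiodun.
Ngozi predeceased; the 1/36 allotted to Ngozi's branch passes to Ngozi's issue by representation.
The 1/36 is divided into 4 equal shares of 1/144 among Yetunde, Ifeoma, Temitope, Ebele.
Yetunde is living and takes 1/144.
Ifeoma is living and takes 1/144.
Temitope is living and takes 1/144.
Ebele is living and takes 1/144.
Gbenga is living and takes 1/36.
Abiodun is living and takes 1/36.
Adaeze is living and takes 1/12.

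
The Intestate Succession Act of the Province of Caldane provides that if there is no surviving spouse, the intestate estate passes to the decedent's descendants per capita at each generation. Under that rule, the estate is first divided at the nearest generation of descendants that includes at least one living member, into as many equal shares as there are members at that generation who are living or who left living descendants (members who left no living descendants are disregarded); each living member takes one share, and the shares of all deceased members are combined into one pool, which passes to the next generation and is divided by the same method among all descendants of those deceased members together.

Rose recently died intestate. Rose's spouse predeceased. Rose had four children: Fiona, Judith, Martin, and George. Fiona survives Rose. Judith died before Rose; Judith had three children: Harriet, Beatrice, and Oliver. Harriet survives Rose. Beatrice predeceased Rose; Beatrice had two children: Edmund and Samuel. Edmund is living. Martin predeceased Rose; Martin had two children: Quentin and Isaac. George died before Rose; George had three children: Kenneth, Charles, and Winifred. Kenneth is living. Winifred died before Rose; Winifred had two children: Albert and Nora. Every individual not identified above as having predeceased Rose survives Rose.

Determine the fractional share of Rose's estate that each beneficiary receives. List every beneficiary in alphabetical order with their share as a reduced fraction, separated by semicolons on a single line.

Albert 3/64; Charles 3/32; Edmund 3/64; Fiona 1/4; Harriet 3/32; Isaac 3/32; Kenneth 3/32; Nora 3/64; Oliver 3/32; Quentin 3/32; Samuel 3/64

There is no surviving spouse, so the entire estate passes to Rose's descendants per capita at each generation.
At generation 1 (Fiona, Judith, Martin, George) there are 4 shares of (1)/4 = 1/4 each.
Living: Fiona — each takes 1/4.
Deceased: Judith, Martin, and George. Their combined 3/4 is pooled and carried to generation 2.
At generation 2 (Harriet, Beatrice, Oliver, Quentin, Isaac, Kenneth, Charles, Winifred) there are 8 shares of (3/4)/8 = 3/32 each.
Living: Harriet, Oliver, Quentin, Isaac, Kenneth, and Charles — each takes 3/32.
Deceased: Beatrice and Winifred. Their combined 3/16 is pooled and carried to generation 3.
At generation 3 (Edmund, Samuel, Albert, Nora) there are 4 shares of (3/16)/4 = 3/64 each.
Living: Edmund, Samuel, Albert, and Nora — each takes 3/64.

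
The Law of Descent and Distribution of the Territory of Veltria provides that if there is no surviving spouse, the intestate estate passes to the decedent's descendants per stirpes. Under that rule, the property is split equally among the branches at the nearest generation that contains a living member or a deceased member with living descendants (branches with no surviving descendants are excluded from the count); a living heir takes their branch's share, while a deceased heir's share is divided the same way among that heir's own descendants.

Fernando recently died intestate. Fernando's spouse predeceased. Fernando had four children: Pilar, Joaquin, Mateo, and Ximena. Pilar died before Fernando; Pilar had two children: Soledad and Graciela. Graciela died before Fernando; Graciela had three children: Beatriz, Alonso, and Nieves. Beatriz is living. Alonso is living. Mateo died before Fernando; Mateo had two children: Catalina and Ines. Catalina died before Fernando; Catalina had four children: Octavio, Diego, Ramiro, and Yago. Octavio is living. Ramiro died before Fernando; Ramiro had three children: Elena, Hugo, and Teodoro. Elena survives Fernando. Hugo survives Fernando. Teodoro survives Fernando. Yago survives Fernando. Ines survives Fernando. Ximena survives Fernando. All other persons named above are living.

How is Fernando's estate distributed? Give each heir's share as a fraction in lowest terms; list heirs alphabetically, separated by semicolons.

There is no surviving spouse, so the entire estate passes to Fernando's descendants per stirpes.
The estate is divided into 4 equal shares of 1/4 among Pilar, Joaquin, Mateo, Ximena.
Pilar predeceased; the 1/4 allotted to Pilar's branch passes to Pilar's issue by representation.
The 1/4 is divided into 2 equal shares of 1/8 among Soledad, Graciela.
Soledad is living and takes 1/8.
Graciela predeceased; the 1/8 allotted to Graciela's branch passes to Graciela's issue by representation.
The 1/8 is divided into 3 equal shares of 1/24 among Beatriz, Alonso, Nieves.
Beatriz is living and takes 1/24.
Alonso is living and takes 1/24.
Nieves is living and takes 1/24.
Joaquin is living and takes 1/4.
Mateo predeceased; the 1/4 allotted to Mateo's branch passes to Mateo's issue by representation.
The 1/4 is divided into 2 equal shares of 1/8 among Catalina, Ines.
Catalina predeceased; the 1/8 allotted to Catalina's branch passes to Catalina's issue by representation.
The 1/8 is divided into 4 equal shares of 1/32 among Octavio, Diego, Ramiro, Yago.
Octavio is living and takes 1/32.
Diego is living and takes 1/32.
Ramiro predeceased; the 1/32 allotted to Ramiro's branch passes to Ramiro's issue by representation.
The 1/32 is divided into 3 equal shares of 1/96 among Elena, Hugo, Teodoro.
Elena is living and takes 1/96.
Hugo is living and takes 1/96.
Teodoro is living and takes 1/96.
Yago is living and takes 1/32.
Ines is living and takes 1/8.
Ximena is living and takes 1/4.

Alonso 1/24; Beatriz 1/24; Diego 1/32; Elena 1/96; Hugo 1/96; Ines 1/8; Joaquin 1/4; Nieves 1/24; Octavio 1/32; Soledad 1/8; Teodoro 1/96; Ximena 1/4; Yago 1/32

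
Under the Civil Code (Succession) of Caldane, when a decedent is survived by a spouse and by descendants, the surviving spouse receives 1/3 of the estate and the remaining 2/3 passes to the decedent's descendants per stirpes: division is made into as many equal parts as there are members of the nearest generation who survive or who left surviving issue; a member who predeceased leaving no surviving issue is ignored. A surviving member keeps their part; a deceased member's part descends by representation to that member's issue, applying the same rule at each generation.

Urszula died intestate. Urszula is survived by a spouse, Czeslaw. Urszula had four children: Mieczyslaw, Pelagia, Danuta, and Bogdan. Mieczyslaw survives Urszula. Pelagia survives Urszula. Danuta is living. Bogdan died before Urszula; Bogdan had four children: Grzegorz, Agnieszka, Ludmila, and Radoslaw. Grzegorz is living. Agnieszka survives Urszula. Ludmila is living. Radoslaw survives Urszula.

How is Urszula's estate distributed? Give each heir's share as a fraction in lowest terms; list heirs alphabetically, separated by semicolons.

Agnieszka 1/24; Czeslaw 1/3; Danuta 1/6; Grzegorz 1/24; Ludmila 1/24; Mieczyslaw 1/6; Pelagia 1/6; Radoslaw 1/24

Czeslaw, as surviving spouse, takes 1/3.
The remaining 2/3 passes to Urszula's descendants per stirpes.
The 2/3 is divided into 4 equal shares of 1/6 among Mieczyslaw, Pelagia, Danuta, Bogdan.
Mieczyslaw is living and takes 1/6.
Pelagia is living and takes 1/6.
Danuta is living and takes 1/6.
Bogdan predeceased; the 1/6 allotted to Bogdan's branch passes to Bogdan's issue by representation.
The 1/6 is divided into 4 equal shares of 1/24 among Grzegorz, Agnieszka, Ludmila, Radoslaw.
Grzegorz is living and takes 1/24.
Agnieszka is living and takes 1/24.
Ludmila is living and takes 1/24.
Radoslaw is living and takes 1/24.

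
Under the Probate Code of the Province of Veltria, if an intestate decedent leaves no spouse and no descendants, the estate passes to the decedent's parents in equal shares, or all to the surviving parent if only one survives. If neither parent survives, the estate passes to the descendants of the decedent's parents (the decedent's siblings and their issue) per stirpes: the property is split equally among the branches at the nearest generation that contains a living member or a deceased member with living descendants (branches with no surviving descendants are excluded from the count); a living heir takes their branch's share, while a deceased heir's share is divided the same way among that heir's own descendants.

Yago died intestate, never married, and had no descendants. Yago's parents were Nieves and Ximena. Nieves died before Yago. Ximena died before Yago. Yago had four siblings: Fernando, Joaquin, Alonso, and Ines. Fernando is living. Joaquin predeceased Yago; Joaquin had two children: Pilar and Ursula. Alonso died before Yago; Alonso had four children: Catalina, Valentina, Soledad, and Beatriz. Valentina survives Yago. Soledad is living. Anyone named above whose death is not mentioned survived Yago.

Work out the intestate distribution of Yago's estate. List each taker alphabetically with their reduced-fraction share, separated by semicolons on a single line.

Beatriz 1/16; Catalina 1/16; Fernando 1/4; Ines 1/4; Pilar 1/8; Soledad 1/16; Ursula 1/8; Valentina 1/16

Neither parent survives and there are no descendants, so the estate passes to Yago's siblings and their issue per stirpes.
The estate is divided into 4 equal shares of 1/4 among Fernando, Joaquin, Alonso, Ines.
Fernando is living and takes 1/4.
Joaquin predeceased; the 1/4 allotted to Joaquin's branch passes to Joaquin's issue by representation.
The 1/4 is divided into 2 equal shares of 1/8 among Pilar, Ursula.
Pilar is living and takes 1/8.
Ursula is living and takes 1/8.
Alonso predeceased; the 1/4 allotted to Alonso's branch passes to Alonso's issue by representation.
The 1/4 is divided into 4 equal shares of 1/16 among Catalina, Valentina, Soledad, Beatriz.
Catalina is living and takes 1/16.
Valentina is living and takes 1/16.
Soledad is living and takes 1/16.
Beatriz is living and takes 1/16.
Ines is living and takes 1/4.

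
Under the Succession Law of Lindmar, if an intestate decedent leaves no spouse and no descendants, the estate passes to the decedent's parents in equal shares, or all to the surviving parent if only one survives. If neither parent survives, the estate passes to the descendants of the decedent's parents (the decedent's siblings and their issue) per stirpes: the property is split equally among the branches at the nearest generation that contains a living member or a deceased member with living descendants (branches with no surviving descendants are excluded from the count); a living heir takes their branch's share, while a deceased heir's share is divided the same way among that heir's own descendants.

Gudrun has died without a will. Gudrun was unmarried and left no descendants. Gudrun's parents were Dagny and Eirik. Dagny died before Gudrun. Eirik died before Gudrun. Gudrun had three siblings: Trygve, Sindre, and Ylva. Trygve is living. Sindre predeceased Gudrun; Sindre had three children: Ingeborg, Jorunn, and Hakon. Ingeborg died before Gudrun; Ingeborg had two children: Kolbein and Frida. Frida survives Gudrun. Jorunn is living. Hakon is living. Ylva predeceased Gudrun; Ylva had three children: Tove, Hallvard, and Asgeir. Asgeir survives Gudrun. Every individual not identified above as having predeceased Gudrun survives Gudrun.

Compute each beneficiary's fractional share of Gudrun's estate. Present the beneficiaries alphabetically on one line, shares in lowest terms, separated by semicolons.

Asgeir 1/9; Frida 1/18; Hakon 1/9; Hallvard 1/9; Jorunn 1/9; Kolbein 1/18; Tove 1/9; Trygve 1/3

Neither parent survives and there are no descendants, so the estate passes to Gudrun's siblings and their issue per stirpes.
The estate is divided into 3 equal shares of 1/3 among Trygve, Sindre, Ylva.
Trygve is living and takes 1/3.
Sindre predeceased; the 1/3 allotted to Sindre's branch passes to Sindre's issue by representation.
The 1/3 is divided into 3 equal shares of 1/9 among Ingeborg, Jorunn, Hakon.
Ingeborg predeceased; the 1/9 allotted to Ingeborg's branch passes to Ingeborg's issue by representation.
The 1/9 is divided into 2 equal shares of 1/18 among Kolbein, Frida.
Kolbein is living and takes 1/18.
Frida is living and takes 1/18.
Jorunn is living and takes 1/9.
Hakon is living and takes 1/9.
Ylva predeceased; the 1/3 allotted to Ylva's branch passes to Ylva's issue by representation.
The 1/3 is divided into 3 equal shares of 1/9 among Tove, Hallvard, Asgeir.
Tove is living and takes 1/9.
Hallvard is living and takes 1/9.
Asgeir is living and takes 1/9.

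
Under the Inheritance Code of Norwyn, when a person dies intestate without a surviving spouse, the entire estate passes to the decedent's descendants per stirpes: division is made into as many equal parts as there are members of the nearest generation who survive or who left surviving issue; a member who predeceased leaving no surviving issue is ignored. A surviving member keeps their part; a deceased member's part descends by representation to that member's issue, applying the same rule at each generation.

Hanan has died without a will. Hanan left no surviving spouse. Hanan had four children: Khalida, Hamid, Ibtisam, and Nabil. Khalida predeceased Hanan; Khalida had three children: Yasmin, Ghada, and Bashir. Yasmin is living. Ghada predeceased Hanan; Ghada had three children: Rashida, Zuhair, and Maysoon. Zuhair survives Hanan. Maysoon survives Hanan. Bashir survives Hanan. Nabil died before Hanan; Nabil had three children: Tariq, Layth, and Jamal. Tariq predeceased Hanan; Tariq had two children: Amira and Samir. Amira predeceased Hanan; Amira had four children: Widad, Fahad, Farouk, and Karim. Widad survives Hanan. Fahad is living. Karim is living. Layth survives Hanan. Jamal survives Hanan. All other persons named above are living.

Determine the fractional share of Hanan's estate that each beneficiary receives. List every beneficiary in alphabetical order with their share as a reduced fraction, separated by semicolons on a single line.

There is no surviving spouse, so the entire estate passes to Hanan's descendants per stirpes.
The estate is divided into 4 equal shares of 1/4 among Khalida, Hamid, Ibtisam, Nabil.
Khalida predeceased; the 1/4 allotted to Khalida's branch passes to Khalida's issue by representation.
The 1/4 is divided into 3 equal shares of 1/12 among Yasmin, Ghada, Bashir.
Yasmin is living and takes 1/12.
Ghada predeceased; the 1/12 allotted to Ghada's branch passes to Ghada's issue by representation.
The 1/12 is divided into 3 equal shares of 1/36 among Rashida, Zuhair, Maysoon.
Rashida is living and takes 1/36.
Zuhair is living and takes 1/36.
Maysoon is living and takes 1/36.
Bashir is living and takes 1/12.
Hamid is living and takes 1/4.
Ibtisam is living and takes 1/4.
Nabil predeceased; the 1/4 allotted to Nabil's branch passes to Nabil's issue by representation.
The 1/4 is divided into 3 equal shares of 1/12 among Tariq, Layth, Jamal.
Tariq predeceased; the 1/12 allotted to Tariq's branch passes to Tariq's issue by representation.
The 1/12 is divided into 2 equal shares of 1/24 among Amira, Samir.
Amira predeceased; the 1/24 allotted to Amira's branch passes to Amira's issue by representation.
The 1/24 is divided into 4 equal shares of 1/96 among Widad, Fahad, Farouk, Karim.
Widad is living and takes 1/96.
Fahad is living and takes 1/96.
Farouk is living and takes 1/96.
Karim is living and takes 1/96.
Samir is living and takes 1/24.
Layth is living and takes 1/12.
Jamal is living and takes 1/12.

Bashir 1/12; Fahad 1/96; Farouk 1/96; Hamid 1/4; Ibtisam 1/4; Jamal 1/12; Karim 1/96; Layth 1/12; Maysoon 1/36; Rashida 1/36; Samir 1/24; Widad 1/96; Yasmin 1/12; Zuhair 1/36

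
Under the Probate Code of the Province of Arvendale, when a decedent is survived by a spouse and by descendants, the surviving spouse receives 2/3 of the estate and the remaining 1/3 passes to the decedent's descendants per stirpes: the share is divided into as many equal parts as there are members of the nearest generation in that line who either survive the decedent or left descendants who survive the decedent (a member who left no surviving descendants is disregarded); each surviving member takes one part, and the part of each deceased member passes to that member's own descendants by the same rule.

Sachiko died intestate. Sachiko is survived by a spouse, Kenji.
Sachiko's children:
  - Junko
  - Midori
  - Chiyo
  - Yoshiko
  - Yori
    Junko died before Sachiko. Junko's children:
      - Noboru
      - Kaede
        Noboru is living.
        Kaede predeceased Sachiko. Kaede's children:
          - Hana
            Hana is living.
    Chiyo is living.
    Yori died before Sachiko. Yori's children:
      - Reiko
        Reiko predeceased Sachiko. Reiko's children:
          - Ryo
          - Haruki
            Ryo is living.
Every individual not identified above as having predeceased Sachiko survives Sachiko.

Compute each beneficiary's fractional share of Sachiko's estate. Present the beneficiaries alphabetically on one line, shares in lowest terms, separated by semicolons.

Kenji, as surviving spouse, takes 2/3.
The remaining 1/3 passes to Sachiko's descendants per stirpes.
The 1/3 is divided into 5 equal shares of 1/15 among Junko, Midori, Chiyo, Yoshiko, Yori.
Junko predeceased; the 1/15 allotted to Junko's branch passes to Junko's issue by representation.
The 1/15 is divided into 2 equal shares of 1/30 among Noboru, Kaede.
Noboru is living and takes 1/30.
Kaede predeceased; the 1/30 allotted to Kaede's branch passes to Kaede's issue by representation.
Hana is the sole taker at this level and receives the full 1/30.
Midori is living and takes 1/15.
Chiyo is living and takes 1/15.
Yoshiko is living and takes 1/15.
Yori predeceased; the 1/15 allotted to Yori's branch passes to Yori's issue by representation.
Reiko's line is the sole branch at this level, so the full 1/15 passes to Reiko's issue by representation.
The 1/15 is divided into 2 equal shares of 1/30 among Ryo, Haruki.
Ryo is living and takes 1/30.
Haruki is living and takes 1/30.

Chiyo 1/15; Hana 1/30; Haruki 1/30; Kenji 2/3; Midori 1/15; Noboru 1/30; Ryo 1/30; Yoshiko 1/15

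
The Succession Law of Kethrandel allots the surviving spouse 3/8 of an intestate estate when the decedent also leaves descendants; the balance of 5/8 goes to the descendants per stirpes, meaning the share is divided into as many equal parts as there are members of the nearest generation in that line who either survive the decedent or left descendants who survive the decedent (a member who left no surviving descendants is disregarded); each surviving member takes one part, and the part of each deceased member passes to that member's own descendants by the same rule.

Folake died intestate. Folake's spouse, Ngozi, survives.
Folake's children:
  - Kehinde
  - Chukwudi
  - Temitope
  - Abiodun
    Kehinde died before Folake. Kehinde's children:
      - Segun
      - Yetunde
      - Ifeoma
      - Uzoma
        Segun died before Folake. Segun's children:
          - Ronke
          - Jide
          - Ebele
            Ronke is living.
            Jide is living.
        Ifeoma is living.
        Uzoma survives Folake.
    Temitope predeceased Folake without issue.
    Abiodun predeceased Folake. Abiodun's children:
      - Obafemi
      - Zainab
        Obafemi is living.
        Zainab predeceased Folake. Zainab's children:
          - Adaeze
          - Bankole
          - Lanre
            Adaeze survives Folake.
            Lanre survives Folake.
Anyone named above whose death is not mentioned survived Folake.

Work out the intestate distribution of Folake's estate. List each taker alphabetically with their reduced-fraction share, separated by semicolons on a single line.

Ngozi, as surviving spouse, takes 3/8.
The remaining 5/8 passes to Folake's descendants per stirpes.
Temitope left no surviving issue, so that branch lapses and is disregarded.
The 5/8 is divided into 3 equal shares of 5/24 among Kehinde, Chukwudi, Abiodun.
Kehinde predeceased; the 5/24 allotted to Kehinde's branch passes to Kehinde's issue by representation.
The 5/24 is divided into 4 equal shares of 5/96 among Segun, Yetunde, Ifeoma, Uzoma.
Segun predeceased; the 5/96 allotted to Segun's branch passes to Segun's issue by representation.
The 5/96 is divided into 3 equal shares of 5/288 among Ronke, Jide, Ebele.
Ronke is living and takes 5/288.
Jide is living and takes 5/288.
Ebele is living and takes 5/288.
Yetunde is living and takes 5/96.
Ifeoma is living and takes 5/96.
Uzoma is living and takes 5/96.
Chukwudi is living and takes 5/24.
Abiodun predeceased; the 5/24 allotted to Abiodun's branch passes to Abiodun's issue by representation.
The 5/24 is divided into 2 equal shares of 5/48 among Obafemi, Zainab.
Obafemi is living and takes 5/48.
Zainab predeceased; the 5/48 allotted to Zainab's branch passes to Zainab's issue by representation.
The 5/48 is divided into 3 equal shares of 5/144 among Adaeze, Bankole, Lanre.
Adaeze is living and takes 5/144.
Bankole is living and takes 5/144.
Lanre is living and takes 5/144.

Adaeze 5/144; Bankole 5/144; Chukwudi 5/24; Ebele 5/288; Ifeoma 5/96; Jide 5/288; Lanre 5/144; Ngozi 3/8; Obafemi 5/48; Ronke 5/288; Uzoma 5/96; Yetunde 5/96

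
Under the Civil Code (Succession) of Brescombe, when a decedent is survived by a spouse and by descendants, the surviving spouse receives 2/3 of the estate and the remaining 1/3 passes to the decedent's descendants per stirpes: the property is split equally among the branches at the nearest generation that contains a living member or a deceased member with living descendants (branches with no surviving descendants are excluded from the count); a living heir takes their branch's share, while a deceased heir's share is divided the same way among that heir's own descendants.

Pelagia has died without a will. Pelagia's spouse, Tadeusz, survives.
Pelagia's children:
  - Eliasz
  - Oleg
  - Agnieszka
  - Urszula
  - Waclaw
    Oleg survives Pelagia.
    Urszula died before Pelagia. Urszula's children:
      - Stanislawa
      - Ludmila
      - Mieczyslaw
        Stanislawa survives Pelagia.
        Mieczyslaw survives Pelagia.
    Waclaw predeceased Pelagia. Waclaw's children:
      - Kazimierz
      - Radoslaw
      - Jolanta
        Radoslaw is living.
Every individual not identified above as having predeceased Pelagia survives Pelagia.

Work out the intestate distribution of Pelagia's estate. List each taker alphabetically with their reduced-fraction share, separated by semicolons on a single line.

Agnieszka 1/15; Eliasz 1/15; Jolanta 1/45; Kazimierz 1/45; Ludmila 1/45; Mieczyslaw 1/45; Oleg 1/15; Radoslaw 1/45; Stanislawa 1/45; Tadeusz 2/3

Tadeusz, as surviving spouse, takes 2/3.
The remaining 1/3 passes to Pelagia's descendants per stirpes.
The 1/3 is divided into 5 equal shares of 1/15 among Eliasz, Oleg, Agnieszka, Urszula, Waclaw.
Eliasz is living and takes 1/15.
Oleg is living and takes 1/15.
Agnieszka is living and takes 1/15.
Urszula predeceased; the 1/15 allotted to Urszula's branch passes to Urszula's issue by representation.
The 1/15 is divided into 3 equal shares of 1/45 among Stanislawa, Ludmila, Mieczyslaw.
Stanislawa is living and takes 1/45.
Ludmila is living and takes 1/45.
Mieczyslaw is living and takes 1/45.
Waclaw predeceased; the 1/15 allotted to Waclaw's branch passes to Waclaw's issue by representation.
The 1/15 is divided into 3 equal shares of 1/45 among Kazimierz, Radoslaw, Jolanta.
Kazimierz is living and takes 1/45.
Radoslaw is living and takes 1/45.
Jolanta is living and takes 1/45.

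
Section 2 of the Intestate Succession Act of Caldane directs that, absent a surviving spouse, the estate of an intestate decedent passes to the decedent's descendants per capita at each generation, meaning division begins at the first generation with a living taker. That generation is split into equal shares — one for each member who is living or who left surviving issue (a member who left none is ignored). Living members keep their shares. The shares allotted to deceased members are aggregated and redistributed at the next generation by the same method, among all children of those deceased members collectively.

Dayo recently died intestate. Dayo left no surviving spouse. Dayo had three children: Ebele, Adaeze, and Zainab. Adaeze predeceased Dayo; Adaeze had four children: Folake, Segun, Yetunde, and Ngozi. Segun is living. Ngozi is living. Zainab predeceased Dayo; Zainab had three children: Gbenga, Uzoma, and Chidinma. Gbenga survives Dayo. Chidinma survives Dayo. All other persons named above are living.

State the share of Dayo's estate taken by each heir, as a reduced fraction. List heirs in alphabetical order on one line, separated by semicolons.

Chidinma 2/21; Ebele 1/3; Folake 2/21; Gbenga 2/21; Ngozi 2/21; Segun 2/21; Uzoma 2/21; Yetunde 2/21

There is no surviving spouse, so the entire estate passes to Dayo's descendants per capita at each generation.
At generation 1 (Ebele, Adaeze, Zainab) there are 3 shares of (1)/3 = 1/3 each.
Living: Ebele — each takes 1/3.
Deceased: Adaeze and Zainab. Their combined 2/3 is pooled and carried to generation 2.
At generation 2 (Folake, Segun, Yetunde, Ngozi, Gbenga, Uzoma, Chidinma) there are 7 shares of (2/3)/7 = 2/21 each.
Living: Folake, Segun, Yetunde, Ngozi, Gbenga, Uzoma, and Chidinma — each takes 2/21.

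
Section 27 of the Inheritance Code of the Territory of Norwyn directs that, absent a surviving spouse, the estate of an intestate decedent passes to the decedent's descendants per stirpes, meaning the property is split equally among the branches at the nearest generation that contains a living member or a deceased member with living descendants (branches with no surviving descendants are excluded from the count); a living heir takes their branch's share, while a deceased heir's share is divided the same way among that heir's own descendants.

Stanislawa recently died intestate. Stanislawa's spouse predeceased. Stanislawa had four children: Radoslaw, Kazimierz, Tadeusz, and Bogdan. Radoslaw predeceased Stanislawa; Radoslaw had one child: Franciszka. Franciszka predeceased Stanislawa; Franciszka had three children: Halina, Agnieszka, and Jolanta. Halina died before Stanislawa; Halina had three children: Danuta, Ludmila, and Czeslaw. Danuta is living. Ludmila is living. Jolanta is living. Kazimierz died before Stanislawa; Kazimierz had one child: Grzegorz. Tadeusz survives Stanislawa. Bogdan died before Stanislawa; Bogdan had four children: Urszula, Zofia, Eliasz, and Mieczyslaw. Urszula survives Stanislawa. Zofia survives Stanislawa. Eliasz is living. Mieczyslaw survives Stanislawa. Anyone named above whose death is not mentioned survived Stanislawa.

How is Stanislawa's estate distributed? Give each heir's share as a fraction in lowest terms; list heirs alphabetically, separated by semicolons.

There is no surviving spouse, so the entire estate passes to Stanislawa's descendants per stirpes.
The estate is divided into 4 equal shares of 1/4 among Radoslaw, Kazimierz, Tadeusz, Bogdan.
Radoslaw predeceased; the 1/4 allotted to Radoslaw's branch passes to Radoslaw's issue by representation.
Franciszka's line is the sole branch at this level, so the full 1/4 passes to Franciszka's issue by representation.
The 1/4 is divided into 3 equal shares of 1/12 among Halina, Agnieszka, Jolanta.
Halina predeceased; the 1/12 allotted to Halina's branch passes to Halina's issue by representation.
The 1/12 is divided into 3 equal shares of 1/36 among Danuta, Ludmila, Czeslaw.
Danuta is living and takes 1/36.
Ludmila is living and takes 1/36.
Czeslaw is living and takes 1/36.
Agnieszka is living and takes 1/12.
Jolanta is living and takes 1/12.
Kazimierz predeceased; the 1/4 allotted to Kazimierz's branch passes to Kazimierz's issue by representation.
Grzegorz is the sole taker at this level and receives the full 1/4.
Tadeusz is living and takes 1/4.
Bogdan predeceased; the 1/4 allotted to Bogdan's branch passes to Bogdan's issue by representation.
The 1/4 is divided into 4 equal shares of 1/16 among Urszula, Zofia, Eliasz, Mieczyslaw.
Urszula is living and takes 1/16.
Zofia is living and takes 1/16.
Eliasz is living and takes 1/16.
Mieczyslaw is living and takes 1/16.

Agnieszka 1/12; Czeslaw 1/36; Danuta 1/36; Eliasz 1/16; Grzegorz 1/4; Jolanta 1/12; Ludmila 1/36; Mieczyslaw 1/16; Tadeusz 1/4; Urszula 1/16; Zofia 1/16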